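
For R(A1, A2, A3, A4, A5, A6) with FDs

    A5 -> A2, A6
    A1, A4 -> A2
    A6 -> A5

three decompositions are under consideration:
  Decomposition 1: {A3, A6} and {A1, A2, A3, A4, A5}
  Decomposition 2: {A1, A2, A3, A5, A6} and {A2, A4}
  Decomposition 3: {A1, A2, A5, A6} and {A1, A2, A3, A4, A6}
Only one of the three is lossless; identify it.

Decomposition 1: common = {A3}, closure = {A3} → lossy.
Decomposition 2: common = {A2}, closure = {A2} → lossy.
Decomposition 3: common = {A1, A2, A6}, closure = {A1, A2, A5, A6} → lossless.

Decomposition 3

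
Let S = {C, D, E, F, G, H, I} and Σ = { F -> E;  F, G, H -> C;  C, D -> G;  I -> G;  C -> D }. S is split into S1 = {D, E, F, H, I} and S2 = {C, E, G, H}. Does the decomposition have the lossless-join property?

Common attributes: S1 ∩ S2 = {E, H}.
No dependency enlarges {E, H}, so (E, H)⁺ = {E, H}.
The closure contains neither all of S1 = {D, E, F, H, I} nor all of S2 = {C, E, G, H}, so the common attributes are not a superkey of either fragment. The join is lossy.

No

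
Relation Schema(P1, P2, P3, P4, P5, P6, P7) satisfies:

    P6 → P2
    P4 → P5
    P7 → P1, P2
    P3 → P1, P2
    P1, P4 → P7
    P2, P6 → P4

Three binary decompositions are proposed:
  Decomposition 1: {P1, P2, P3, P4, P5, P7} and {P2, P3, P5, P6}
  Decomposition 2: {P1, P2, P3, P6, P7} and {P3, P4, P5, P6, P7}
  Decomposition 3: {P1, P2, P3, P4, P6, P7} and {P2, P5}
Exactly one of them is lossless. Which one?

Decomposition 2

Decomposition 1: common = {P2, P3, P5}, closure = {P1, P2, P3, P5} → lossy.
Decomposition 2: common = {P3, P6, P7}, closure = {P1, P2, P3, P4, P5, P6, P7} → lossless.
Decomposition 3: common = {P2}, closure = {P2} → lossy.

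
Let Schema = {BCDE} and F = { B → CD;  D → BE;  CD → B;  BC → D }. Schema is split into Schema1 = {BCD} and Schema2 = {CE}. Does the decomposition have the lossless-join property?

No

Common attributes: Schema1 ∩ Schema2 = {C}.
No dependency enlarges {C}, so (C)⁺ = {C}.
The closure contains neither all of Schema1 = {BCD} nor all of Schema2 = {CE}, so the common attributes are not a superkey of either fragment. The join is lossy.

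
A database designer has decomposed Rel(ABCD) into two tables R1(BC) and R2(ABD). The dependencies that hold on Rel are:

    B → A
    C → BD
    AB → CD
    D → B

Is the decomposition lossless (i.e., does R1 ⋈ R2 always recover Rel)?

Common attributes: R1 ∩ R2 = {B}.
Closure of {B}: B → A applies, adding A; AB → CD applies, adding CD. So (B)⁺ = {ABCD}.
This closure contains every attribute of R1, so R1 ∩ R2 → R1. The join is lossless.

Yes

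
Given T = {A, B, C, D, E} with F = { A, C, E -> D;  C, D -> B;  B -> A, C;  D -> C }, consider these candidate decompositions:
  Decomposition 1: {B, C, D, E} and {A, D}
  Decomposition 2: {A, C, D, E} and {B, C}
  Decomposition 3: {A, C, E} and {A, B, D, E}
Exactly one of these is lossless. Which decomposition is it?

Decomposition 1

Decomposition 1: common = {D}, closure = {A, B, C, D} → lossless.
Decomposition 2: common = {C}, closure = {C} → lossy.
Decomposition 3: common = {A, E}, closure = {A, E} → lossy.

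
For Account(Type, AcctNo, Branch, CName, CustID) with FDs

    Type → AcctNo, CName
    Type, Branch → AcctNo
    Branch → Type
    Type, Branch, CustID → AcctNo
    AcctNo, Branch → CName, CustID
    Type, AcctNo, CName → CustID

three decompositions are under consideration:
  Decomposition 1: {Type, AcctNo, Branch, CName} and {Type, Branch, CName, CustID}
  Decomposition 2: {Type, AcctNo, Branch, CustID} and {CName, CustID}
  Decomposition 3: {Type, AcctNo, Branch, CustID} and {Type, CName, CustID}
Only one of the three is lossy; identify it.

Decomposition 1: common = {Type, Branch, CName}, closure = {Type, AcctNo, Branch, CName, CustID} → lossless.
Decomposition 2: common = {CustID}, closure = {CustID} → lossy.
Decomposition 3: common = {Type, CustID}, closure = {Type, AcctNo, CName, CustID} → lossless.

Decomposition 2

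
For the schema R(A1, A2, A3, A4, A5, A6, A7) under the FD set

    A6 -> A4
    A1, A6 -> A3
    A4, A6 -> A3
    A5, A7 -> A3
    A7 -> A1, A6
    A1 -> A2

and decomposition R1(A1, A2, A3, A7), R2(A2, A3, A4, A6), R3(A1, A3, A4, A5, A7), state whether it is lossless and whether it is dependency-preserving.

lossy and not dependency-preserving

Lossless test (chase): Rows 1 and 3 agree on A7; apply A7→A1, A6 and equate their A1, A6 entries. Rows 1 and 3 agree on A1; apply A1→A2 and equate their A2 entries. Rows 1 and 3 agree on A6; apply A6→A4 and equate their A4 entries. No row becomes fully distinguished — the join is lossy.
Dependency preservation: the restricted closure of {A7} across the fragments never reaches {A1, A6}, so A7 → A1, A6 cannot be enforced without a join — not preserved.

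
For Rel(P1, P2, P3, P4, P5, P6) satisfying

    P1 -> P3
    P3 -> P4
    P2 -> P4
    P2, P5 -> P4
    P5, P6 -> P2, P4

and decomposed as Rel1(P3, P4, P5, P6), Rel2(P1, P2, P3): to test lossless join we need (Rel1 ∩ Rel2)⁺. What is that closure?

P3, P4

Rel1 ∩ Rel2 = {P3}.
P3 → P4 applies, adding P4
Closure: {P3, P4}.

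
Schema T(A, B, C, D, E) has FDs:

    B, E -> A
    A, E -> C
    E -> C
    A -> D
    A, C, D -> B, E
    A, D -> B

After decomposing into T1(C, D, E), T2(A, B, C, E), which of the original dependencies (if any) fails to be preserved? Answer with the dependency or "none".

A -> D

Check A → D: no single fragment contains all of {A, D}, and the restricted closure of {A} across the fragments never reaches {D}.
B, E → A is preserved.
A, E → C is preserved.
E → C is preserved.
A, C, D → B, E is preserved.
A, D → B is preserved.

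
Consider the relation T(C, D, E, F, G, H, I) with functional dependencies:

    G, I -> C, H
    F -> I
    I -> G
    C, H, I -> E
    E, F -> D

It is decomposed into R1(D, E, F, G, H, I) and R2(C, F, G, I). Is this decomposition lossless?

Yes

Common attributes: R1 ∩ R2 = {F, G, I}.
Closure of {F, G, I}: G, I → C, H applies, adding C, H; C, H, I → E applies, adding E; E, F → D applies, adding D. So (F, G, I)⁺ = {C, D, E, F, G, H, I}.
This closure contains every attribute of R1, so R1 ∩ R2 → R1. The join is lossless.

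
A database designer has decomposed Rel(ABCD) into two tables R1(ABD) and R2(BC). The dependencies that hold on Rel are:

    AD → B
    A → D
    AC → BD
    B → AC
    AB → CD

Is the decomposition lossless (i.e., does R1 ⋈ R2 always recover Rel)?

Yes

Common attributes: R1 ∩ R2 = {B}.
Closure of {B}: B → AC applies, adding AC; AB → CD applies, adding D. So (B)⁺ = {ABCD}.
This closure contains every attribute of R1, so R1 ∩ R2 → R1. The join is lossless.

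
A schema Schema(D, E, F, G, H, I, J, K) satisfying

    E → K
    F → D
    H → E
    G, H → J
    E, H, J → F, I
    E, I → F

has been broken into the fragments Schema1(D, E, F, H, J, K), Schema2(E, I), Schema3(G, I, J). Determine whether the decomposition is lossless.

No

Chase test. Columns are D, E, F, G, H, I, J, K; row i has aⱼ where attribute j ∈ Schemai, else bᵢⱼ.
Initial tableau (one row per fragment):
  row 1: a1 a2 a3 b14 a5 b16 a7 a8
  row 2: b21 a2 b23 b24 b25 a6 b27 b28
  row 3: b31 b32 b33 a4 b35 a6 a7 b38
Rows 1 and 2 agree on E; apply E→K and equate their K entries.
No row becomes fully distinguished — the join is lossy.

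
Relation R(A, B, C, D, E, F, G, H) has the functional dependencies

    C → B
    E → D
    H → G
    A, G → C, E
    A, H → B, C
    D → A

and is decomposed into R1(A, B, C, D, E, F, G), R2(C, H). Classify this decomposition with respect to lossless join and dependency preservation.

Lossless test: (C)⁺ = {B, C}, which is a superkey of neither fragment — lossy.
Dependency preservation: the restricted closure of {H} across the fragments never reaches {G}, so H → G cannot be enforced without a join — not preserved.

lossy and not dependency-preserving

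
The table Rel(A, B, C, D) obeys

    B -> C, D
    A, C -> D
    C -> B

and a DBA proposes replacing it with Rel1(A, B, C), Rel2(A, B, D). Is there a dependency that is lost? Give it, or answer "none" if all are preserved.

B → C, D: restricted closure across fragments reaches C, D.
A, C → D: restricted closure across fragments reaches D.
C → B lies within Rel1.
Every dependency is enforceable on the fragments, so the decomposition is dependency-preserving.

none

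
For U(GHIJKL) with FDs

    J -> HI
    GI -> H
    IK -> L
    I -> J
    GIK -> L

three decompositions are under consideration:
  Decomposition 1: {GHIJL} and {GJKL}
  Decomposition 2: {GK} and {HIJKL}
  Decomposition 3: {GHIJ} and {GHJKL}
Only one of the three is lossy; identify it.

Decomposition 2

Decomposition 1: common = {GJL}, closure = {GHIJL} → lossless.
Decomposition 2: common = {K}, closure = {K} → lossy.
Decomposition 3: common = {GHJ}, closure = {GHIJ} → lossless.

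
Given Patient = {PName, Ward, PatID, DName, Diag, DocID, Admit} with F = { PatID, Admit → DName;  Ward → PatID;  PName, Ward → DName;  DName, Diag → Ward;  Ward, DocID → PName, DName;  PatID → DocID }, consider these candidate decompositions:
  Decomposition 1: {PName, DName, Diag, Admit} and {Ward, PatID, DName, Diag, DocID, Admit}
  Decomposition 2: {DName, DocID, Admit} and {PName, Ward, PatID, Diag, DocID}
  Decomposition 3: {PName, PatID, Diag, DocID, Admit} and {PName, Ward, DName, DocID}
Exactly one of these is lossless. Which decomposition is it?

Decomposition 1

Decomposition 1: common = {DName, Diag, Admit}, closure = {PName, Ward, PatID, DName, Diag, DocID, Admit} → lossless.
Decomposition 2: common = {DocID}, closure = {DocID} → lossy.
Decomposition 3: common = {PName, DocID}, closure = {PName, DocID} → lossy.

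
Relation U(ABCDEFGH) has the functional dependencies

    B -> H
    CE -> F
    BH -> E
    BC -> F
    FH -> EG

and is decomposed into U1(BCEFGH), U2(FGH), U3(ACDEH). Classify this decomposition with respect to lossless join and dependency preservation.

lossy but dependency-preserving

Lossless test (chase): Rows 1 and 3 agree on CE; apply CE→F and equate their F entries. Rows 1 and 2 agree on FH; apply FH→EG and equate their EG entries. Rows 1 and 3 agree on FH; apply FH→EG and equate their EG entries. No row becomes fully distinguished — the join is lossy.
Dependency preservation: every FD's attributes lie within a single fragment, so each can be enforced locally — preserved.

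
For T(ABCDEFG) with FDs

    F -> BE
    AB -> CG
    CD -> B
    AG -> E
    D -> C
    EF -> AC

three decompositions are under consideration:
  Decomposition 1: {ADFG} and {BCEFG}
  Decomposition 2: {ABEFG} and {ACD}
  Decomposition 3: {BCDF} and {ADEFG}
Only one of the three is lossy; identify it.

Decomposition 2

Decomposition 1: common = {FG}, closure = {ABCEFG} → lossless.
Decomposition 2: common = {A}, closure = {A} → lossy.
Decomposition 3: common = {DF}, closure = {ABCDEFG} → lossless.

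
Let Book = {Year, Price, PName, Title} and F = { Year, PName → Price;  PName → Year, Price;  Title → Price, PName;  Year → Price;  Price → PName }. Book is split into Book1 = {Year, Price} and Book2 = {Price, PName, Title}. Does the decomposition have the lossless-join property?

Common attributes: Book1 ∩ Book2 = {Price}.
Closure of {Price}: Price → PName applies, adding PName; PName → Year, Price applies, adding Year. So (Price)⁺ = {Year, Price, PName}.
This closure contains every attribute of Book1, so Book1 ∩ Book2 → Book1. The join is lossless.

Yes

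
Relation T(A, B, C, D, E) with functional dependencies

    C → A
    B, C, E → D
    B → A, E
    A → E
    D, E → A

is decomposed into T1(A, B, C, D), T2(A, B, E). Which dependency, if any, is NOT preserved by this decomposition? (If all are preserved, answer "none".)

D, E → A

Check D, E → A: no single fragment contains all of {A, D, E}, and the restricted closure of {D, E} across the fragments never reaches {A}.
C → A is preserved.
B, C, E → D is preserved.
B → A, E is preserved.
A → E is preserved.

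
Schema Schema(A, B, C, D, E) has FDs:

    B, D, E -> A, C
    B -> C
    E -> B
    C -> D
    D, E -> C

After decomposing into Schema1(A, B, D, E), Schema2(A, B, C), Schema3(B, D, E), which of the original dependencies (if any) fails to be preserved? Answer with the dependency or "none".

Check C → D: no single fragment contains all of {C, D}, and the restricted closure of {C} across the fragments never reaches {D}.
B, D, E → A, C is preserved.
B → C is preserved.
E → B is preserved.
D, E → C is preserved.

C -> D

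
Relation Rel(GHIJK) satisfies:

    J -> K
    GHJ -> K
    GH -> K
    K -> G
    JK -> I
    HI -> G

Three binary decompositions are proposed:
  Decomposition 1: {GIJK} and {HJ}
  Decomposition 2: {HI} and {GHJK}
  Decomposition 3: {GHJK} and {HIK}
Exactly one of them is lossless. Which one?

Decomposition 1

Decomposition 1: common = {J}, closure = {GIJK} → lossless.
Decomposition 2: common = {H}, closure = {H} → lossy.
Decomposition 3: common = {HK}, closure = {GHK} → lossy.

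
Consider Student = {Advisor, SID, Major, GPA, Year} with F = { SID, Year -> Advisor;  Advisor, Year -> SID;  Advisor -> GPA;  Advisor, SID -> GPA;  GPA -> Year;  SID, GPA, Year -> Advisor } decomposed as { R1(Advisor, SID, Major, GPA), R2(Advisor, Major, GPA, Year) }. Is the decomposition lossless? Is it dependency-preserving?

lossless but not dependency-preserving

Lossless test: (Advisor, Major, GPA)⁺ = {Advisor, SID, Major, GPA, Year}, which contains all of one fragment — lossless.
Dependency preservation: the restricted closure of {SID, Year} across the fragments never reaches {Advisor}, so SID, Year → Advisor cannot be enforced without a join — not preserved.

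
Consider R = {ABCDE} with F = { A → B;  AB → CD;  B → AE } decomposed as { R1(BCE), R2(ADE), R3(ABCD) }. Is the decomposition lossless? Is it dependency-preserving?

lossless and dependency-preserving

Lossless test (chase): Rows 2 and 3 agree on A; apply A→B and equate their B entries. Rows 2 and 3 agree on AB; apply AB→CD and equate their CD entries. Rows 1 and 2 agree on B; apply B→AE and equate their AE entries. Rows 1 and 3 agree on B; apply B→AE and equate their AE entries. Rows 1 and 2 agree on AB; apply AB→CD and equate their CD entries. Row 1 is now all distinguished symbols — the join is lossless.
Dependency preservation: B → AE is not contained in any single fragment, but the restricted closure of its left-hand side across the fragments still reaches the right-hand side; the remaining FDs each lie inside some fragment. All dependencies are preserved.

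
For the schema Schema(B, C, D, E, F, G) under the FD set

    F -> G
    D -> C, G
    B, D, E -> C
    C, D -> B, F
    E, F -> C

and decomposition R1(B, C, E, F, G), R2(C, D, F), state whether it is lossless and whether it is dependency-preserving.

lossy and not dependency-preserving

Lossless test: (C, F)⁺ = {C, F, G}, which is a superkey of neither fragment — lossy.
Dependency preservation: the restricted closure of {C, D} across the fragments never reaches {B, F}, so C, D → B, F cannot be enforced without a join — not preserved.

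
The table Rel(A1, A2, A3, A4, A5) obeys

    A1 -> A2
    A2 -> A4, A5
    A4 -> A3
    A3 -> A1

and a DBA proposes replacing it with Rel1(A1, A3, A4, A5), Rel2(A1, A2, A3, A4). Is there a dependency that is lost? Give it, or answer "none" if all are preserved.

none

A1 → A2 lies within Rel2.
A2 → A4, A5: restricted closure across fragments reaches A4, A5.
A4 → A3 lies within Rel1.
A3 → A1 lies within Rel1.
Every dependency is enforceable on the fragments, so the decomposition is dependency-preserving.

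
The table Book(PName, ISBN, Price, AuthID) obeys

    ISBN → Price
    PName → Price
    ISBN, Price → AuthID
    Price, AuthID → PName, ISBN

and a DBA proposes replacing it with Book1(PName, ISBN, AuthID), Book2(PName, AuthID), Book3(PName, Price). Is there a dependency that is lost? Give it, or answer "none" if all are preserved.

Check Price, AuthID → PName, ISBN: no single fragment contains all of {PName, ISBN, Price, AuthID}, and the restricted closure of {Price, AuthID} across the fragments never reaches {PName, ISBN}.
ISBN → Price is preserved.
PName → Price is preserved.
ISBN, Price → AuthID is preserved.

Price, AuthID → PName, ISBN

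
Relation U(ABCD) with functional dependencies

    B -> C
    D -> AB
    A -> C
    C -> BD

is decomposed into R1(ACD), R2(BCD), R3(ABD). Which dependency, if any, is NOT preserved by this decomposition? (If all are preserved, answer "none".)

none

B → C lies within R2.
D → AB lies within R3.
A → C lies within R1.
C → BD lies within R2.
Every dependency is enforceable on the fragments, so the decomposition is dependency-preserving.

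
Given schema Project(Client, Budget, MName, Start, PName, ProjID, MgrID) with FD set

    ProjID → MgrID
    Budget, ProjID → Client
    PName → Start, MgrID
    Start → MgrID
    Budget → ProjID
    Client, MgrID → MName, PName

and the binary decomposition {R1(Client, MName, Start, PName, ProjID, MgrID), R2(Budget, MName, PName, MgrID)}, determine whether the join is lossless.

Common attributes: R1 ∩ R2 = {MName, PName, MgrID}.
Closure of {MName, PName, MgrID}: PName → Start, MgrID applies, adding Start. So (MName, PName, MgrID)⁺ = {MName, Start, PName, MgrID}.
The closure contains neither all of R1 = {Client, MName, Start, PName, ProjID, MgrID} nor all of R2 = {Budget, MName, PName, MgrID}, so the common attributes are not a superkey of either fragment. The join is lossy.

No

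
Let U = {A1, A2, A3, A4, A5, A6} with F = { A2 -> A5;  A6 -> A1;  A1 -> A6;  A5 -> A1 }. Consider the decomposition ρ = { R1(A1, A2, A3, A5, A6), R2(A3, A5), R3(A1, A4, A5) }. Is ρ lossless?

No

Chase test. Columns are A1, A2, A3, A4, A5, A6; row i has aⱼ where attribute j ∈ Ri, else bᵢⱼ.
Initial tableau (one row per fragment):
  row 1: a1 a2 a3 b14 a5 a6
  row 2: b21 b22 a3 b24 a5 b26
  row 3: a1 b32 b33 a4 a5 b36
Rows 1 and 3 agree on A1; apply A1→A6 and equate their A6 entries.
Rows 1 and 2 agree on A5; apply A5→A1 and equate their A1 entries.
Rows 1 and 2 agree on A1; apply A1→A6 and equate their A6 entries.
No row becomes fully distinguished — the join is lossy.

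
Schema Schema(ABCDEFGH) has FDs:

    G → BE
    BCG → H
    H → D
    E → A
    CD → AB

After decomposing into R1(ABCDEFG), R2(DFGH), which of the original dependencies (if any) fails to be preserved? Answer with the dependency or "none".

BCG → H

Check BCG → H: no single fragment contains all of {BCGH}, and the restricted closure of {BCG} across the fragments never reaches {H}.
G → BE is preserved.
H → D is preserved.
E → A is preserved.
CD → AB is preserved.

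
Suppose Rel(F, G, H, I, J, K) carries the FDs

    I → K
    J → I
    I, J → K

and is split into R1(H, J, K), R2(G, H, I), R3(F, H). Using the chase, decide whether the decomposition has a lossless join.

Chase test. Columns are F, G, H, I, J, K; row i has aⱼ where attribute j ∈ Ri, else bᵢⱼ.
Initial tableau (one row per fragment):
  row 1: b11 b12 a3 b14 a5 a6
  row 2: b21 a2 a3 a4 b25 b26
  row 3: a1 b32 a3 b34 b35 b36
No row becomes fully distinguished — the join is lossy.

No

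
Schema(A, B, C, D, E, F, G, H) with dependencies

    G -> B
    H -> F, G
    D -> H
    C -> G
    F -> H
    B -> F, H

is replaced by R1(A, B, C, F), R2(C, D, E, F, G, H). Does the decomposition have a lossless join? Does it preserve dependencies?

Lossless test: (C, F)⁺ = {B, C, F, G, H}, which is a superkey of neither fragment — lossy.
Dependency preservation: G → B; B → F, H are not contained in any single fragment, but the restricted closure of each left-hand side across the fragments still reaches the right-hand side; the remaining FDs each lie inside some fragment. All dependencies are preserved.

lossy but dependency-preserving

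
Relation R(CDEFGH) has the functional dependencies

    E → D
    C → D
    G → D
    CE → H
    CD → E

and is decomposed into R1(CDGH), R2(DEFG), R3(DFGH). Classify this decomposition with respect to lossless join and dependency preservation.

lossy and not dependency-preserving

Lossless test (chase): applying each FD to every pair of rows produces no changes in the tableau, so no row becomes fully distinguished — the join is lossy.
Dependency preservation: the restricted closure of {CD} across the fragments never reaches {E}, so CD → E cannot be enforced without a join — not preserved.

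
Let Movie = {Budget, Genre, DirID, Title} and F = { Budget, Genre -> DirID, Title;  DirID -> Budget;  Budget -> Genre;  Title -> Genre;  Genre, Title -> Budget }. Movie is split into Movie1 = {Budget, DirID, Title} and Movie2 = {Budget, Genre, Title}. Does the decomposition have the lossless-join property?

Common attributes: Movie1 ∩ Movie2 = {Budget, Title}.
Closure of {Budget, Title}: Budget → Genre applies, adding Genre; Budget, Genre → DirID, Title applies, adding DirID. So (Budget, Title)⁺ = {Budget, Genre, DirID, Title}.
This closure contains every attribute of Movie1, so Movie1 ∩ Movie2 → Movie1. The join is lossless.

Yes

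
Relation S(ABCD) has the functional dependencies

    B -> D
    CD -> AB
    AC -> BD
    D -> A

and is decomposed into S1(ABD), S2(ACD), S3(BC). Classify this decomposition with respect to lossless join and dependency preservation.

lossless but not dependency-preserving

Lossless test (chase): Rows 1 and 3 agree on B; apply B→D and equate their D entries. Rows 2 and 3 agree on CD; apply CD→AB and equate their AB entries. Row 2 is now all distinguished symbols — the join is lossless.
Dependency preservation: the restricted closure of {CD} across the fragments never reaches {AB}, so CD → AB cannot be enforced without a join — not preserved.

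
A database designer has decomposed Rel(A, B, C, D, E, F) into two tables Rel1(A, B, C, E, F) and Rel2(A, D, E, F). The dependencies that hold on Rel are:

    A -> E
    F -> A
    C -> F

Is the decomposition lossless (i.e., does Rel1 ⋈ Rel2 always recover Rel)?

No

Common attributes: Rel1 ∩ Rel2 = {A, E, F}.
No dependency enlarges {A, E, F}, so (A, E, F)⁺ = {A, E, F}.
The closure contains neither all of Rel1 = {A, B, C, E, F} nor all of Rel2 = {A, D, E, F}, so the common attributes are not a superkey of either fragment. The join is lossy.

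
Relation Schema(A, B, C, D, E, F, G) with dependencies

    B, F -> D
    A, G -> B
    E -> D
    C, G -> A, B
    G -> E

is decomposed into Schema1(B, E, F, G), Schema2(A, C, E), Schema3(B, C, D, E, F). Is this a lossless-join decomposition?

No

Chase test. Columns are A, B, C, D, E, F, G; row i has aⱼ where attribute j ∈ Schemai, else bᵢⱼ.
Initial tableau (one row per fragment):
  row 1: b11 a2 b13 b14 a5 a6 a7
  row 2: a1 b22 a3 b24 a5 b26 b27
  row 3: b31 a2 a3 a4 a5 a6 b37
Rows 1 and 3 agree on B, F; apply B, F→D and equate their D entries.
Rows 1 and 2 agree on E; apply E→D and equate their D entries.
No row becomes fully distinguished — the join is lossy.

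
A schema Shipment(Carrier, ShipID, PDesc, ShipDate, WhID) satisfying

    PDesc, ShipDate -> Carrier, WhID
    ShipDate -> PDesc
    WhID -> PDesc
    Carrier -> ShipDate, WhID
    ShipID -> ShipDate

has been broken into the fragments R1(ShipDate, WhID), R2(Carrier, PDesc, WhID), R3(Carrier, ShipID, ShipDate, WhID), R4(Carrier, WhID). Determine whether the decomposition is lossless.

Chase test. Columns are Carrier, ShipID, PDesc, ShipDate, WhID; row i has aⱼ where attribute j ∈ Ri, else bᵢⱼ.
Initial tableau (one row per fragment):
  row 1: b11 b12 b13 a4 a5
  row 2: a1 b22 a3 b24 a5
  row 3: a1 a2 b33 a4 a5
  row 4: a1 b42 b43 b44 a5
Rows 1 and 3 agree on ShipDate; apply ShipDate→PDesc and equate their PDesc entries.
Rows 1 and 2 agree on WhID; apply WhID→PDesc and equate their PDesc entries.
Rows 1 and 4 agree on WhID; apply WhID→PDesc and equate their PDesc entries.
Rows 2 and 3 agree on Carrier; apply Carrier→ShipDate, WhID and equate their ShipDate, WhID entries.
Rows 2 and 4 agree on Carrier; apply Carrier→ShipDate, WhID and equate their ShipDate, WhID entries.
Rows 1 and 2 agree on PDesc, ShipDate; apply PDesc, ShipDate→Carrier, WhID and equate their Carrier, WhID entries.
Row 3 is now all distinguished symbols — the join is lossless.

Yes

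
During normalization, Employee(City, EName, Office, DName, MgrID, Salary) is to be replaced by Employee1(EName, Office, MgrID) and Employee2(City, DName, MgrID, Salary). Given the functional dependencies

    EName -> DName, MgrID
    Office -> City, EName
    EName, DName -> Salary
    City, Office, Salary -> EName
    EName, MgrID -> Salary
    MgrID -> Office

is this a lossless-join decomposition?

Common attributes: Employee1 ∩ Employee2 = {MgrID}.
Closure of {MgrID}: MgrID → Office applies, adding Office; Office → City, EName applies, adding City, EName; EName, MgrID → Salary applies, adding Salary; EName → DName, MgrID applies, adding DName. So (MgrID)⁺ = {City, EName, Office, DName, MgrID, Salary}.
This closure contains every attribute of Employee1, so Employee1 ∩ Employee2 → Employee1. The join is lossless.

Yes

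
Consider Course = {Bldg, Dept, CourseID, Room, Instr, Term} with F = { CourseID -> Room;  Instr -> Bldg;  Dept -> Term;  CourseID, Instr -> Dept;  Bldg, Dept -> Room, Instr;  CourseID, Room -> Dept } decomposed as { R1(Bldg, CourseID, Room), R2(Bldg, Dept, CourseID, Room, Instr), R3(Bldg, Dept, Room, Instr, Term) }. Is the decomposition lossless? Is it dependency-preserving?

lossless and dependency-preserving

Lossless test (chase): Rows 2 and 3 agree on Dept; apply Dept→Term and equate their Term entries. Rows 1 and 2 agree on CourseID, Room; apply CourseID, Room→Dept and equate their Dept entries. Rows 1 and 2 agree on Dept; apply Dept→Term and equate their Term entries. Rows 1 and 2 agree on Bldg, Dept; apply Bldg, Dept→Room, Instr and equate their Room, Instr entries. Row 1 is now all distinguished symbols — the join is lossless.
Dependency preservation: every FD's attributes lie within a single fragment, so each can be enforced locally — preserved.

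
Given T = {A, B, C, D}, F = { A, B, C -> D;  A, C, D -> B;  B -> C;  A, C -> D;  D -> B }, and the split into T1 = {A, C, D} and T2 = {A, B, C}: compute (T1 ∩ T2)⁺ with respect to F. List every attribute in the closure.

A, B, C, D

T1 ∩ T2 = {A, C}.
A, C → D applies, adding D
D → B applies, adding B
Closure: {A, B, C, D}.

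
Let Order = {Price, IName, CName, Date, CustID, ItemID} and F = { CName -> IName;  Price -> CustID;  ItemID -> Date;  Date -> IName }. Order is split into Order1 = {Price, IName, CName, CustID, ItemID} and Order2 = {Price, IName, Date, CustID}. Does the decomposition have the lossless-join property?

No

Common attributes: Order1 ∩ Order2 = {Price, IName, CustID}.
No dependency enlarges {Price, IName, CustID}, so (Price, IName, CustID)⁺ = {Price, IName, CustID}.
The closure contains neither all of Order1 = {Price, IName, CName, CustID, ItemID} nor all of Order2 = {Price, IName, Date, CustID}, so the common attributes are not a superkey of either fragment. The join is lossy.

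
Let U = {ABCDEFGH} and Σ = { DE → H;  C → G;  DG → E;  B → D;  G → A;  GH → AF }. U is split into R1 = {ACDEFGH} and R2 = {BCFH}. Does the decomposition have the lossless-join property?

No

Common attributes: R1 ∩ R2 = {CFH}.
Closure of {CFH}: C → G applies, adding G; G → A applies, adding A. So (CFH)⁺ = {ACFGH}.
The closure contains neither all of R1 = {ACDEFGH} nor all of R2 = {BCFH}, so the common attributes are not a superkey of either fragment. The join is lossy.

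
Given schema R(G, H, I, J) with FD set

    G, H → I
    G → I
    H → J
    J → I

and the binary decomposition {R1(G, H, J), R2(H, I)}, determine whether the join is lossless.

Yes

Common attributes: R1 ∩ R2 = {H}.
Closure of {H}: H → J applies, adding J; J → I applies, adding I. So (H)⁺ = {H, I, J}.
This closure contains every attribute of R2, so R1 ∩ R2 → R2. The join is lossless.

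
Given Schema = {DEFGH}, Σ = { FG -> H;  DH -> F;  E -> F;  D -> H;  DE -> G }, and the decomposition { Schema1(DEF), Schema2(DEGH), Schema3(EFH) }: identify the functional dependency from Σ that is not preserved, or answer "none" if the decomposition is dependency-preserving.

Check FG → H: no single fragment contains all of {FGH}, and the restricted closure of {FG} across the fragments never reaches {H}.
DH → F is preserved.
E → F is preserved.
D → H is preserved.
DE → G is preserved.

FG -> H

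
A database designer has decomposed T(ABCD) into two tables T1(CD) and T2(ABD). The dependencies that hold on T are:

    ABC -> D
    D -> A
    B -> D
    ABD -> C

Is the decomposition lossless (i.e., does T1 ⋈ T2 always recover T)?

No

Common attributes: T1 ∩ T2 = {D}.
Closure of {D}: D → A applies, adding A. So (D)⁺ = {AD}.
The closure contains neither all of T1 = {CD} nor all of T2 = {ABD}, so the common attributes are not a superkey of either fragment. The join is lossy.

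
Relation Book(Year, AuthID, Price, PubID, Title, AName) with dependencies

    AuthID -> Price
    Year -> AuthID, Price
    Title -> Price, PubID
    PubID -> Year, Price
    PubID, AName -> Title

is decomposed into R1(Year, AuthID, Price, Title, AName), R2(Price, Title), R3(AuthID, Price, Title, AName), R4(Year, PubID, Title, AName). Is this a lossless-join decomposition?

Chase test. Columns are Year, AuthID, Price, PubID, Title, AName; row i has aⱼ where attribute j ∈ Ri, else bᵢⱼ.
Initial tableau (one row per fragment):
  row 1: a1 a2 a3 b14 a5 a6
  row 2: b21 b22 a3 b24 a5 b26
  row 3: b31 a2 a3 b34 a5 a6
  row 4: a1 b42 b43 a4 a5 a6
Rows 1 and 4 agree on Year; apply Year→AuthID, Price and equate their AuthID, Price entries.
Rows 1 and 2 agree on Title; apply Title→Price, PubID and equate their Price, PubID entries.
Rows 1 and 3 agree on Title; apply Title→Price, PubID and equate their Price, PubID entries.
Rows 1 and 4 agree on Title; apply Title→Price, PubID and equate their Price, PubID entries.
Rows 1 and 2 agree on PubID; apply PubID→Year, Price and equate their Year, Price entries.
Rows 1 and 3 agree on PubID; apply PubID→Year, Price and equate their Year, Price entries.
Rows 1 and 2 agree on Year; apply Year→AuthID, Price and equate their AuthID, Price entries.
Row 1 is now all distinguished symbols — the join is lossless.

Yes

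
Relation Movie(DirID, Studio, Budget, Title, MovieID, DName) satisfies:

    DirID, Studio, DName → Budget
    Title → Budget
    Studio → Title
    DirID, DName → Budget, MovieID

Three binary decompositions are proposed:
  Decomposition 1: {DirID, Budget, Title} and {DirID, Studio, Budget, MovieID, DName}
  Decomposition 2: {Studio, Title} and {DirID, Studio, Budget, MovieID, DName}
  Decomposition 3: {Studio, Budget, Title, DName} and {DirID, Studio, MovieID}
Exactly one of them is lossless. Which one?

Decomposition 1: common = {DirID, Budget}, closure = {DirID, Budget} → lossy.
Decomposition 2: common = {Studio}, closure = {Studio, Budget, Title} → lossless.
Decomposition 3: common = {Studio}, closure = {Studio, Budget, Title} → lossy.

Decomposition 2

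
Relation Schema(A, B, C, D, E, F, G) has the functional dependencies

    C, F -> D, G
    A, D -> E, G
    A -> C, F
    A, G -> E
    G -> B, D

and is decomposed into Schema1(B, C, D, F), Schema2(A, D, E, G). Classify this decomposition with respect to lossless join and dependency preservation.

Lossless test: (D)⁺ = {D}, which is a superkey of neither fragment — lossy.
Dependency preservation: the restricted closure of {C, F} across the fragments never reaches {D, G}, so C, F → D, G cannot be enforced without a join — not preserved.

lossy and not dependency-preserving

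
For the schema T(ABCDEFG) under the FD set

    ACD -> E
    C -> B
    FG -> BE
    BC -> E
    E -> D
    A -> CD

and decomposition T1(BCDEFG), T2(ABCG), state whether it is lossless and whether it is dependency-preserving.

lossy but dependency-preserving

Lossless test: (BCG)⁺ = {BCDEG}, which is a superkey of neither fragment — lossy.
Dependency preservation: ACD → E; A → CD are not contained in any single fragment, but the restricted closure of each left-hand side across the fragments still reaches the right-hand side; the remaining FDs each lie inside some fragment. All dependencies are preserved.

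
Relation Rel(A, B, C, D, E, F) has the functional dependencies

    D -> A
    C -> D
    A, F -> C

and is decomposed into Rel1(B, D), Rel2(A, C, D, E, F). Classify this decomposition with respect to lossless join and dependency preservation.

lossy but dependency-preserving

Lossless test: (D)⁺ = {A, D}, which is a superkey of neither fragment — lossy.
Dependency preservation: every FD's attributes lie within a single fragment, so each can be enforced locally — preserved.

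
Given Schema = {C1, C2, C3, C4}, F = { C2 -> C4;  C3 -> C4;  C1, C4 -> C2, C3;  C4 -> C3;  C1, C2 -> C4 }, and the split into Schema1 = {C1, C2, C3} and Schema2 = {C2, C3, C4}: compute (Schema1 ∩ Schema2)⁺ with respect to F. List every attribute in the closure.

Schema1 ∩ Schema2 = {C2, C3}.
C2 → C4 applies, adding C4
Closure: {C2, C3, C4}.

C2, C3, C4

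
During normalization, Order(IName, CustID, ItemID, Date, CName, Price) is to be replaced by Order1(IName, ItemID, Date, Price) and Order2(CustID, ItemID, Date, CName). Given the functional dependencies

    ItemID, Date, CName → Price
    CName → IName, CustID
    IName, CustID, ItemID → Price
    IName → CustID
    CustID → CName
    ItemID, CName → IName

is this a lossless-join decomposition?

No

Common attributes: Order1 ∩ Order2 = {ItemID, Date}.
No dependency enlarges {ItemID, Date}, so (ItemID, Date)⁺ = {ItemID, Date}.
The closure contains neither all of Order1 = {IName, ItemID, Date, Price} nor all of Order2 = {CustID, ItemID, Date, CName}, so the common attributes are not a superkey of either fragment. The join is lossy.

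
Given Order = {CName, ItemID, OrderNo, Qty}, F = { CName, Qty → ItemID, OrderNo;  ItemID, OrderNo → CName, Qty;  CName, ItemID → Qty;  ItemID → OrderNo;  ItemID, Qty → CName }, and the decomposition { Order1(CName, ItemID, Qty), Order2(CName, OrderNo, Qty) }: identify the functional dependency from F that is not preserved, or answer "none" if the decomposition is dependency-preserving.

none

CName, Qty → ItemID, OrderNo: restricted closure across fragments reaches ItemID, OrderNo.
ItemID, OrderNo → CName, Qty: restricted closure across fragments reaches CName, Qty.
CName, ItemID → Qty lies within Order1.
ItemID → OrderNo: restricted closure across fragments reaches OrderNo.
ItemID, Qty → CName lies within Order1.
Every dependency is enforceable on the fragments, so the decomposition is dependency-preserving.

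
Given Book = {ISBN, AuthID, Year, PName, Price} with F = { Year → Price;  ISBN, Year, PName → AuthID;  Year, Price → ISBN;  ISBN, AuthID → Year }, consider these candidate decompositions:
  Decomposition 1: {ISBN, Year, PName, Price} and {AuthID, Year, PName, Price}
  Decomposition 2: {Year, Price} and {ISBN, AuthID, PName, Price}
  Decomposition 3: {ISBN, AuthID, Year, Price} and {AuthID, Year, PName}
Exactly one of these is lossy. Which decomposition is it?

Decomposition 2

Decomposition 1: common = {Year, PName, Price}, closure = {ISBN, AuthID, Year, PName, Price} → lossless.
Decomposition 2: common = {Price}, closure = {Price} → lossy.
Decomposition 3: common = {AuthID, Year}, closure = {ISBN, AuthID, Year, Price} → lossless.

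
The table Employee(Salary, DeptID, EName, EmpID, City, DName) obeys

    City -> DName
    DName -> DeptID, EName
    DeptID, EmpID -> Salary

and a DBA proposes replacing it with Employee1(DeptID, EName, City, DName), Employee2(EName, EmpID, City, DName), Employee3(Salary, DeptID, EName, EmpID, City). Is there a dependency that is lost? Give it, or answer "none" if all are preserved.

City → DName lies within Employee1.
DName → DeptID, EName lies within Employee1.
DeptID, EmpID → Salary lies within Employee3.
Every dependency is enforceable on the fragments, so the decomposition is dependency-preserving.

none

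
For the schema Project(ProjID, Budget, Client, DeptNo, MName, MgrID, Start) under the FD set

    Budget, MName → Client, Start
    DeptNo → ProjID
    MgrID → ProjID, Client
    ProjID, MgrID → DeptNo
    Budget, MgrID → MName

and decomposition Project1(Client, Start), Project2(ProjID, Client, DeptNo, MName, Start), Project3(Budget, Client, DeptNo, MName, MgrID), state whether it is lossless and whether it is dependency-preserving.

Lossless test (chase): Rows 2 and 3 agree on DeptNo; apply DeptNo→ProjID and equate their ProjID entries. No row becomes fully distinguished — the join is lossy.
Dependency preservation: the restricted closure of {Budget, MName} across the fragments never reaches {Client, Start}, so Budget, MName → Client, Start cannot be enforced without a join — not preserved.

lossy and not dependency-preserving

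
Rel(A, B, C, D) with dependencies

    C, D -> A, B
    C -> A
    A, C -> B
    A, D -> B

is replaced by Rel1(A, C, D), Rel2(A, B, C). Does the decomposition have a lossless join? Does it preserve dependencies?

lossless but not dependency-preserving

Lossless test: (A, C)⁺ = {A, B, C}, which contains all of one fragment — lossless.
Dependency preservation: the restricted closure of {A, D} across the fragments never reaches {B}, so A, D → B cannot be enforced without a join — not preserved.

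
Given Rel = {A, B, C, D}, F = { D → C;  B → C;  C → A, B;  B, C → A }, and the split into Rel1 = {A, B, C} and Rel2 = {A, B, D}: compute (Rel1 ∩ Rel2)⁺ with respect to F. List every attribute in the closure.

Rel1 ∩ Rel2 = {A, B}.
B → C applies, adding C
Closure: {A, B, C}.

A, B, C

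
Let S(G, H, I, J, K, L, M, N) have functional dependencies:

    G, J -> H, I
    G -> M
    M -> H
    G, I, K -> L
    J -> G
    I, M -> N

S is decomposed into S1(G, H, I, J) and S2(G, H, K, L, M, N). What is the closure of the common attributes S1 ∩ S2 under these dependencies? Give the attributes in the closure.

G, H, M

S1 ∩ S2 = {G, H}.
G → M applies, adding M
Closure: {G, H, M}.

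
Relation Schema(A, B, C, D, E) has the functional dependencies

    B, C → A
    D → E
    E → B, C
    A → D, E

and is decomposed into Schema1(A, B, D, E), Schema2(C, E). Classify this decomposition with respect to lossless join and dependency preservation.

Lossless test: (E)⁺ = {A, B, C, D, E}, which contains all of one fragment — lossless.
Dependency preservation: the restricted closure of {B, C} across the fragments never reaches {A}, so B, C → A cannot be enforced without a join — not preserved.

lossless but not dependency-preserving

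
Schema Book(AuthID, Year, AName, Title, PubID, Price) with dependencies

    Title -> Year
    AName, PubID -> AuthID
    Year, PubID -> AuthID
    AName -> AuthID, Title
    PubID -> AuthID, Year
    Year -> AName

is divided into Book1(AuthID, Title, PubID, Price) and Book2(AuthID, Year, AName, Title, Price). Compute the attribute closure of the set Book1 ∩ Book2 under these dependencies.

Book1 ∩ Book2 = {AuthID, Title, Price}.
Title → Year applies, adding Year
Year → AName applies, adding AName
Closure: {AuthID, Year, AName, Title, Price}.

AuthID, Year, AName, Title, Price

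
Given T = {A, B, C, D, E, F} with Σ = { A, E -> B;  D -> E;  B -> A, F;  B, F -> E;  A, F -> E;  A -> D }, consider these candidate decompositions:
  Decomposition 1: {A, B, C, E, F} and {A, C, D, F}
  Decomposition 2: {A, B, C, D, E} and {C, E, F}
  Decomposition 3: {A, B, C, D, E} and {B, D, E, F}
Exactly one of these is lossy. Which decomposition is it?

Decomposition 1: common = {A, C, F}, closure = {A, B, C, D, E, F} → lossless.
Decomposition 2: common = {C, E}, closure = {C, E} → lossy.
Decomposition 3: common = {B, D, E}, closure = {A, B, D, E, F} → lossless.

Decomposition 2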